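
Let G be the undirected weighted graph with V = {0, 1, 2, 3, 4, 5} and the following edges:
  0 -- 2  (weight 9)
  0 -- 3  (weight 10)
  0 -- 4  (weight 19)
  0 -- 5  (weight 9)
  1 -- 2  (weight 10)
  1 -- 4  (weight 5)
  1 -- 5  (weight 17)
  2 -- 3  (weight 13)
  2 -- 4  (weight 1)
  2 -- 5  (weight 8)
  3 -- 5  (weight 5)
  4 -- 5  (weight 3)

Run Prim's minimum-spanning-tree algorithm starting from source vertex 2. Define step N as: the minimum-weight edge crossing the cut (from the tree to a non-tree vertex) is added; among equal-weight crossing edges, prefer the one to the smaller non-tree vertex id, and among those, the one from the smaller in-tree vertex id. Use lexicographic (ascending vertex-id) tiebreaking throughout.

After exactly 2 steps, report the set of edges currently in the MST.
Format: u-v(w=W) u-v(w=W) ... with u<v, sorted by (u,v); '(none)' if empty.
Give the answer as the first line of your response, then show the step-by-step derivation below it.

2-4(w=1) 4-5(w=3)

step 1: add edge 2-4 (w=1); MST = {2-4(w=1)}
step 2: add edge 4-5 (w=3); MST = {2-4(w=1) 4-5(w=3)}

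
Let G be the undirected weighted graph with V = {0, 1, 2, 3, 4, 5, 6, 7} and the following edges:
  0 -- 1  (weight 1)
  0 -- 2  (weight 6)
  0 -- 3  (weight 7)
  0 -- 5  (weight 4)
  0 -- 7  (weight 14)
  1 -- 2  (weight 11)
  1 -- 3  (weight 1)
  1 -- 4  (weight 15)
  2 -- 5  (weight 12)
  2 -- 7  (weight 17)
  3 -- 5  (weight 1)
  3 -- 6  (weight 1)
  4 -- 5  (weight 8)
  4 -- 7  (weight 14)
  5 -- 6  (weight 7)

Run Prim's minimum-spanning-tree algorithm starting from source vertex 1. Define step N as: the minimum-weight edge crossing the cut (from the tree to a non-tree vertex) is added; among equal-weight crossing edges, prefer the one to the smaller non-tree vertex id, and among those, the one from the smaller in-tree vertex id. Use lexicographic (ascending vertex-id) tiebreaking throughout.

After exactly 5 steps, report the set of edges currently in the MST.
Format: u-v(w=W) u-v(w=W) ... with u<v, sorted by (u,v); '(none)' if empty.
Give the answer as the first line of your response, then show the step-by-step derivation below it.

0-1(w=1) 0-2(w=6) 1-3(w=1) 3-5(w=1) 3-6(w=1)

step 1: add edge 0-1 (w=1); MST = {0-1(w=1)}
step 2: add edge 1-3 (w=1); MST = {0-1(w=1) 1-3(w=1)}
step 3: add edge 3-5 (w=1); MST = {0-1(w=1) 1-3(w=1) 3-5(w=1)}
step 4: add edge 3-6 (w=1); MST = {0-1(w=1) 1-3(w=1) 3-5(w=1) 3-6(w=1)}
step 5: add edge 0-2 (w=6); MST = {0-1(w=1) 0-2(w=6) 1-3(w=1) 3-5(w=1) 3-6(w=1)}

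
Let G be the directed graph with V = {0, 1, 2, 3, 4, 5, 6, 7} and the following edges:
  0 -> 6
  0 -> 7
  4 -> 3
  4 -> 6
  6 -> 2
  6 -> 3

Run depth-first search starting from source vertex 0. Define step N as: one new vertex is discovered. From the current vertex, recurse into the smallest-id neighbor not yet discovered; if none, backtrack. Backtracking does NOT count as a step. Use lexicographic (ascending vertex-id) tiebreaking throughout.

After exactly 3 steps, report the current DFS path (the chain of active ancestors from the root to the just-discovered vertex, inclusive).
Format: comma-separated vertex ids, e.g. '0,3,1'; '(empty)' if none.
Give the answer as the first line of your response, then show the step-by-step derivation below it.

0,6,2

step 1: discover 0; path=0; order=0
step 2: discover 6; path=0>6; order=0,6
step 3: discover 2; path=0>6>2; order=0,6,2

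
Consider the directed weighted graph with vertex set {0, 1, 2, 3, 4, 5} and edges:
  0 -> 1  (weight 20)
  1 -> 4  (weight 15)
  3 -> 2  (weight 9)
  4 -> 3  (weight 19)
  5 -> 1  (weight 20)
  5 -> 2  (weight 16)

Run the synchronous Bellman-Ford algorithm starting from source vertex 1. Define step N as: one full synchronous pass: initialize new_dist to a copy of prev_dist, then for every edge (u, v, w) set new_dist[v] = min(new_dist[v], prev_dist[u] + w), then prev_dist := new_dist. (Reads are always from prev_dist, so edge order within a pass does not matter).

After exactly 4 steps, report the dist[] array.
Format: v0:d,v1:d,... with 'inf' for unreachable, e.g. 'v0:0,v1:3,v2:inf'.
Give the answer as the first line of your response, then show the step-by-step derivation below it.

v0:inf,v1:0,v2:43,v3:34,v4:15,v5:inf

step 1: dist = v0:inf,v1:0,v2:inf,v3:inf,v4:15,v5:inf
step 2: dist = v0:inf,v1:0,v2:inf,v3:34,v4:15,v5:inf
step 3: dist = v0:inf,v1:0,v2:43,v3:34,v4:15,v5:inf
step 4: dist = v0:inf,v1:0,v2:43,v3:34,v4:15,v5:inf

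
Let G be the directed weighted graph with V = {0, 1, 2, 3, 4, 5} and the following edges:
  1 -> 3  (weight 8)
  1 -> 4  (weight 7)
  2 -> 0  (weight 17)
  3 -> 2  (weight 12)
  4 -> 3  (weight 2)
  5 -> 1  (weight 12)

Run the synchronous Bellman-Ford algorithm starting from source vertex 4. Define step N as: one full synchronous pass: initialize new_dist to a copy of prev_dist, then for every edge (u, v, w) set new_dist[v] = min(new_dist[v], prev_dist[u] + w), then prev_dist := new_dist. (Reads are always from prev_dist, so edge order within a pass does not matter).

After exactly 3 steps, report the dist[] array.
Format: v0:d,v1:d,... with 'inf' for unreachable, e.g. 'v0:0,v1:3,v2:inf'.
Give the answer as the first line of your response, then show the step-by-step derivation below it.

v0:31,v1:inf,v2:14,v3:2,v4:0,v5:inf

step 1: dist = v0:inf,v1:inf,v2:inf,v3:2,v4:0,v5:inf
step 2: dist = v0:inf,v1:inf,v2:14,v3:2,v4:0,v5:inf
step 3: dist = v0:31,v1:inf,v2:14,v3:2,v4:0,v5:inf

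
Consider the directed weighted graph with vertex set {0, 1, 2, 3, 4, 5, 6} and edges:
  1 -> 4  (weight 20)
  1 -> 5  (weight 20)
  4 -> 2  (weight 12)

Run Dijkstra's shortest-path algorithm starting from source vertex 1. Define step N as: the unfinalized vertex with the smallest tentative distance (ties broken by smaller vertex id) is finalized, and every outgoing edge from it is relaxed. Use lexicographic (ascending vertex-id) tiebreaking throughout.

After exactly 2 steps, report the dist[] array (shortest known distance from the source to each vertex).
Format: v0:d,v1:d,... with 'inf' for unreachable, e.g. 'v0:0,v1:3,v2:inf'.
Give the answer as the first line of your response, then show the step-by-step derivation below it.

v0:inf,v1:0,v2:32,v3:inf,v4:20,v5:20,v6:inf

step 1: dist = v0:inf,v1:0,v2:inf,v3:inf,v4:20,v5:20,v6:inf
step 2: dist = v0:inf,v1:0,v2:32,v3:inf,v4:20,v5:20,v6:inf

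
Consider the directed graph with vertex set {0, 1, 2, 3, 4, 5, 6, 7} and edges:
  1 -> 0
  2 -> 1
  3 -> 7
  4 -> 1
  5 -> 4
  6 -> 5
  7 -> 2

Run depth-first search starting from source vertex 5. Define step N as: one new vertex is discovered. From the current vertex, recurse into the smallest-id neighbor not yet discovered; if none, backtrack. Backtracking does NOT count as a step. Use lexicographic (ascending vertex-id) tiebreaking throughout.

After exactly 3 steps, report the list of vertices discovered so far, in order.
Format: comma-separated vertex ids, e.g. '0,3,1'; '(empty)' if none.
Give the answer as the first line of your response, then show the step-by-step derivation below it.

5,4,1

step 1: discover 5; path=5; order=5
step 2: discover 4; path=5>4; order=5,4
step 3: discover 1; path=5>4>1; order=5,4,1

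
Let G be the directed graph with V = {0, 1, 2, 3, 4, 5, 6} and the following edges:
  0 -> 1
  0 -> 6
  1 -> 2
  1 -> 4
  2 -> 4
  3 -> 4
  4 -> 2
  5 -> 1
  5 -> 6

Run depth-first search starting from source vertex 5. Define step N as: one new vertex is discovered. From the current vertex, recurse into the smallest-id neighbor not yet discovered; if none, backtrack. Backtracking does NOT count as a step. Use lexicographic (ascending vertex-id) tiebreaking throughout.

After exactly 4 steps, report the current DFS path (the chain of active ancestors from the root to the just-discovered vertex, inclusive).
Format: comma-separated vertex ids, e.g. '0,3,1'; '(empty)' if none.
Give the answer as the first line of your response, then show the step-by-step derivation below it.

5,1,2,4

step 1: discover 5; path=5; order=5
step 2: discover 1; path=5>1; order=5,1
step 3: discover 2; path=5>1>2; order=5,1,2
step 4: discover 4; path=5>1>2>4; order=5,1,2,4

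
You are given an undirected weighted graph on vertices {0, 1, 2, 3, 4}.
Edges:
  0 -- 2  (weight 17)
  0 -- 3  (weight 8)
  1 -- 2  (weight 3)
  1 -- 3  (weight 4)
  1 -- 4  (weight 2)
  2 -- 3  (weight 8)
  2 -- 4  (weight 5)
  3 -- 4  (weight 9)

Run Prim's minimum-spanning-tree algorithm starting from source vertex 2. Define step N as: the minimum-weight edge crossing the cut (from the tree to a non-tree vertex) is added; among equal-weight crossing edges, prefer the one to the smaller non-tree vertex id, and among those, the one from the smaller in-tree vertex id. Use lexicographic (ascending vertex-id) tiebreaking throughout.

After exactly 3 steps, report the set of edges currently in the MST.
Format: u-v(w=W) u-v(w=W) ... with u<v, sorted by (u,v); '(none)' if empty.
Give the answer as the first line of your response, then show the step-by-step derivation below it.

1-2(w=3) 1-3(w=4) 1-4(w=2)

step 1: add edge 1-2 (w=3); MST = {1-2(w=3)}
step 2: add edge 1-4 (w=2); MST = {1-2(w=3) 1-4(w=2)}
step 3: add edge 1-3 (w=4); MST = {1-2(w=3) 1-3(w=4) 1-4(w=2)}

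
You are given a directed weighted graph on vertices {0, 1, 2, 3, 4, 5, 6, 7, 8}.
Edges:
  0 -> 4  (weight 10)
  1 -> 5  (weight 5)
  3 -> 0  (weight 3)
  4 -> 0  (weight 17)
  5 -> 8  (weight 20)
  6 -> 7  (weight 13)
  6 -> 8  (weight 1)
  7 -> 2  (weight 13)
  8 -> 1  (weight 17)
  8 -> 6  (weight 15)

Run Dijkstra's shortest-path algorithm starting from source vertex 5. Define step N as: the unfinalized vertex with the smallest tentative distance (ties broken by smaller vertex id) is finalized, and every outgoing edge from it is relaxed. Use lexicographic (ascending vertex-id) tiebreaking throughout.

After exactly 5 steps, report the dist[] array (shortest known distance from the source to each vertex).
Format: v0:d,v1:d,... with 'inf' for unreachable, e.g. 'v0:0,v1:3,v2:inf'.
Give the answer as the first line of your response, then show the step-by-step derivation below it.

v0:inf,v1:37,v2:61,v3:inf,v4:inf,v5:0,v6:35,v7:48,v8:20

step 1: dist = v0:inf,v1:inf,v2:inf,v3:inf,v4:inf,v5:0,v6:inf,v7:inf,v8:20
step 2: dist = v0:inf,v1:37,v2:inf,v3:inf,v4:inf,v5:0,v6:35,v7:inf,v8:20
step 3: dist = v0:inf,v1:37,v2:inf,v3:inf,v4:inf,v5:0,v6:35,v7:48,v8:20
step 4: dist = v0:inf,v1:37,v2:inf,v3:inf,v4:inf,v5:0,v6:35,v7:48,v8:20
step 5: dist = v0:inf,v1:37,v2:61,v3:inf,v4:inf,v5:0,v6:35,v7:48,v8:20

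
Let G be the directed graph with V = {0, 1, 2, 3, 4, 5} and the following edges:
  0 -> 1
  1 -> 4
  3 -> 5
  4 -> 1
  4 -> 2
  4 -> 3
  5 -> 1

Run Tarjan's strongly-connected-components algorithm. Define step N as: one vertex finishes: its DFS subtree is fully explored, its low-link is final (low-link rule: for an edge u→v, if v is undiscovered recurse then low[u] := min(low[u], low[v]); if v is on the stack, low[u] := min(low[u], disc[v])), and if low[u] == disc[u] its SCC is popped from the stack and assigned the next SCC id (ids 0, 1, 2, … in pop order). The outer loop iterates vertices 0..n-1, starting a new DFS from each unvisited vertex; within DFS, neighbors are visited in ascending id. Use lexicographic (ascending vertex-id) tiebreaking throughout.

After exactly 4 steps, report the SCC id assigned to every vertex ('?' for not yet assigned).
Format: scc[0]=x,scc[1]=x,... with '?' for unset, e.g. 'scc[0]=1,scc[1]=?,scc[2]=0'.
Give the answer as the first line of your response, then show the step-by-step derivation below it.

scc[0]=?,scc[1]=?,scc[2]=0,scc[3]=?,scc[4]=?,scc[5]=?

step 1: low=(low[0]=0,low[1]=1,low[2]=3,low[3]=?,low[4]=1,low[5]=?); scc=(scc[0]=?,scc[1]=?,scc[2]=0,scc[3]=?,scc[4]=?,scc[5]=?)
step 2: low=(low[0]=0,low[1]=1,low[2]=3,low[3]=4,low[4]=1,low[5]=1); scc=(scc[0]=?,scc[1]=?,scc[2]=0,scc[3]=?,scc[4]=?,scc[5]=?)
step 3: low=(low[0]=0,low[1]=1,low[2]=3,low[3]=1,low[4]=1,low[5]=1); scc=(scc[0]=?,scc[1]=?,scc[2]=0,scc[3]=?,scc[4]=?,scc[5]=?)
step 4: low=(low[0]=0,low[1]=1,low[2]=3,low[3]=1,low[4]=1,low[5]=1); scc=(scc[0]=?,scc[1]=?,scc[2]=0,scc[3]=?,scc[4]=?,scc[5]=?)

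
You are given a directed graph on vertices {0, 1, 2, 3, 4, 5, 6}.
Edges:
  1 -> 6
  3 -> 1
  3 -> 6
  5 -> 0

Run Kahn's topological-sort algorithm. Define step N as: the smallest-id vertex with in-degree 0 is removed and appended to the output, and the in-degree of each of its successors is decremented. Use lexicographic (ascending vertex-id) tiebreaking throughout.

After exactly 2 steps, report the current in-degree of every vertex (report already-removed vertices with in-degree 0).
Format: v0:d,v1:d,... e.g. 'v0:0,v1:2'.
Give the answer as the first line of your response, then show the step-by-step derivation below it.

v0:1,v1:0,v2:0,v3:0,v4:0,v5:0,v6:1

step 1: output 2; order=[2]; indeg=(1,1,0,0,0,0,2)
step 2: output 3; order=[2,3]; indeg=(1,0,0,0,0,0,1)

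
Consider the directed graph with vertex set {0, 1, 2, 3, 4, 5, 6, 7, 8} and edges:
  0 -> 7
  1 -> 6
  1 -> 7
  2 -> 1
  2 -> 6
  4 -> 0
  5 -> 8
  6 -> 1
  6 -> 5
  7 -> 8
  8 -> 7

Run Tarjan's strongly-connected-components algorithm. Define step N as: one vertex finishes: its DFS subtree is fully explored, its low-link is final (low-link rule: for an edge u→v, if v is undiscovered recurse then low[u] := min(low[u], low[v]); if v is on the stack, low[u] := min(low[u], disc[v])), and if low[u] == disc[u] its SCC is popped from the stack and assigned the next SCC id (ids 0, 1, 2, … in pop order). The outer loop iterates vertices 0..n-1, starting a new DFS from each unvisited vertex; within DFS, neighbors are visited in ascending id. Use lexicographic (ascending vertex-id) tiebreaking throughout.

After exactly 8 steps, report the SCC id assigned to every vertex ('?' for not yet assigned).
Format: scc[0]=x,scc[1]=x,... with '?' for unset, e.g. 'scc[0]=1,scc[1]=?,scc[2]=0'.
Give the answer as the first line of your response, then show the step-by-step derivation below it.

scc[0]=1,scc[1]=3,scc[2]=4,scc[3]=5,scc[4]=?,scc[5]=2,scc[6]=3,scc[7]=0,scc[8]=0

step 1: low=(low[0]=0,low[1]=?,low[2]=?,low[3]=?,low[4]=?,low[5]=?,low[6]=?,low[7]=1,low[8]=1); scc=(scc[0]=?,scc[1]=?,scc[2]=?,scc[3]=?,scc[4]=?,scc[5]=?,scc[6]=?,scc[7]=?,scc[8]=?)
step 2: low=(low[0]=0,low[1]=?,low[2]=?,low[3]=?,low[4]=?,low[5]=?,low[6]=?,low[7]=1,low[8]=1); scc=(scc[0]=?,scc[1]=?,scc[2]=?,scc[3]=?,scc[4]=?,scc[5]=?,scc[6]=?,scc[7]=0,scc[8]=0)
step 3: low=(low[0]=0,low[1]=?,low[2]=?,low[3]=?,low[4]=?,low[5]=?,low[6]=?,low[7]=1,low[8]=1); scc=(scc[0]=1,scc[1]=?,scc[2]=?,scc[3]=?,scc[4]=?,scc[5]=?,scc[6]=?,scc[7]=0,scc[8]=0)
step 4: low=(low[0]=0,low[1]=3,low[2]=?,low[3]=?,low[4]=?,low[5]=5,low[6]=3,low[7]=1,low[8]=1); scc=(scc[0]=1,scc[1]=?,scc[2]=?,scc[3]=?,scc[4]=?,scc[5]=2,scc[6]=?,scc[7]=0,scc[8]=0)
step 5: low=(low[0]=0,low[1]=3,low[2]=?,low[3]=?,low[4]=?,low[5]=5,low[6]=3,low[7]=1,low[8]=1); scc=(scc[0]=1,scc[1]=?,scc[2]=?,scc[3]=?,scc[4]=?,scc[5]=2,scc[6]=?,scc[7]=0,scc[8]=0)
step 6: low=(low[0]=0,low[1]=3,low[2]=?,low[3]=?,low[4]=?,low[5]=5,low[6]=3,low[7]=1,low[8]=1); scc=(scc[0]=1,scc[1]=3,scc[2]=?,scc[3]=?,scc[4]=?,scc[5]=2,scc[6]=3,scc[7]=0,scc[8]=0)
step 7: low=(low[0]=0,low[1]=3,low[2]=6,low[3]=?,low[4]=?,low[5]=5,low[6]=3,low[7]=1,low[8]=1); scc=(scc[0]=1,scc[1]=3,scc[2]=4,scc[3]=?,scc[4]=?,scc[5]=2,scc[6]=3,scc[7]=0,scc[8]=0)
step 8: low=(low[0]=0,low[1]=3,low[2]=6,low[3]=7,low[4]=?,low[5]=5,low[6]=3,low[7]=1,low[8]=1); scc=(scc[0]=1,scc[1]=3,scc[2]=4,scc[3]=5,scc[4]=?,scc[5]=2,scc[6]=3,scc[7]=0,scc[8]=0)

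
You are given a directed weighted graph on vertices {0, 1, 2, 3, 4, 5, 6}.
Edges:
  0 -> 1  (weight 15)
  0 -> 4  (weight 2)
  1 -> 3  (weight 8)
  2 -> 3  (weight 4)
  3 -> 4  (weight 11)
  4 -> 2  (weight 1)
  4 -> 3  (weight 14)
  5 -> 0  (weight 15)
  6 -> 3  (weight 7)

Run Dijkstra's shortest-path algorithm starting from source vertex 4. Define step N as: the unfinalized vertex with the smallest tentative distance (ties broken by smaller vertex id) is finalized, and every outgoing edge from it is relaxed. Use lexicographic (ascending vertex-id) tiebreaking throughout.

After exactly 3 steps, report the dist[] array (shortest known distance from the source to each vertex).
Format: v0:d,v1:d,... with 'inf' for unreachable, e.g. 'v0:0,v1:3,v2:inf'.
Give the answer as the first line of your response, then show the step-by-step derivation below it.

v0:inf,v1:inf,v2:1,v3:5,v4:0,v5:inf,v6:inf

step 1: dist = v0:inf,v1:inf,v2:1,v3:14,v4:0,v5:inf,v6:inf
step 2: dist = v0:inf,v1:inf,v2:1,v3:5,v4:0,v5:inf,v6:inf
step 3: dist = v0:inf,v1:inf,v2:1,v3:5,v4:0,v5:inf,v6:inf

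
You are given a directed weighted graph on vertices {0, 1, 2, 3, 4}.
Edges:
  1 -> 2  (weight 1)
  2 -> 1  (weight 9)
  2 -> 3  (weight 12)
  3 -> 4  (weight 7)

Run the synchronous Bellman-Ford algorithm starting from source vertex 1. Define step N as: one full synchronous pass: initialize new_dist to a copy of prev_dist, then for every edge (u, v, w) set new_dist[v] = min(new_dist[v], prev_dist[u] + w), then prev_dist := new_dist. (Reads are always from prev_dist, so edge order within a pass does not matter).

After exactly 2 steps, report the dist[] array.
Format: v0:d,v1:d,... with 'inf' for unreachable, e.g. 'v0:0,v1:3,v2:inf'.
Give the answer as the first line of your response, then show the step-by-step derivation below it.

v0:inf,v1:0,v2:1,v3:13,v4:inf

step 1: dist = v0:inf,v1:0,v2:1,v3:inf,v4:inf
step 2: dist = v0:inf,v1:0,v2:1,v3:13,v4:inf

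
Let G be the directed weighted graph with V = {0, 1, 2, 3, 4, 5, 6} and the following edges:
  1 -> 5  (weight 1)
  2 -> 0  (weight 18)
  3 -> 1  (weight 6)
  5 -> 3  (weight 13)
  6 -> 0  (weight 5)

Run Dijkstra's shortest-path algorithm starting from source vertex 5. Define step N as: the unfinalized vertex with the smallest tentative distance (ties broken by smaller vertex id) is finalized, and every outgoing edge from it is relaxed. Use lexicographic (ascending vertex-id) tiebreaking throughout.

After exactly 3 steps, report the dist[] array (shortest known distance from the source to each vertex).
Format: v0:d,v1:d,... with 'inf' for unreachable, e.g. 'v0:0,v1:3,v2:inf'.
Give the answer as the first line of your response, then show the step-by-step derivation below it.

v0:inf,v1:19,v2:inf,v3:13,v4:inf,v5:0,v6:inf

step 1: dist = v0:inf,v1:inf,v2:inf,v3:13,v4:inf,v5:0,v6:inf
step 2: dist = v0:inf,v1:19,v2:inf,v3:13,v4:inf,v5:0,v6:inf
step 3: dist = v0:inf,v1:19,v2:inf,v3:13,v4:inf,v5:0,v6:inf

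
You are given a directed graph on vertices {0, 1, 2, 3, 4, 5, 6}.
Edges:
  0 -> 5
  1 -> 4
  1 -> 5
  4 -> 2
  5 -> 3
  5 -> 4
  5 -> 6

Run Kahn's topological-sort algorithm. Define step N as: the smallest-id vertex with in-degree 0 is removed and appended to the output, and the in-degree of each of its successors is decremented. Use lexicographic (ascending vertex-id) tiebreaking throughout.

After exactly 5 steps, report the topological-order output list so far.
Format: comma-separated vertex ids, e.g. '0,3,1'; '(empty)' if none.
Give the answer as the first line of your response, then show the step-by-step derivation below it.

0,1,5,3,4

step 1: output 0; order=[0]; indeg=(0,0,1,1,2,1,1)
step 2: output 1; order=[0,1]; indeg=(0,0,1,1,1,0,1)
step 3: output 5; order=[0,1,5]; indeg=(0,0,1,0,0,0,0)
step 4: output 3; order=[0,1,5,3]; indeg=(0,0,1,0,0,0,0)
step 5: output 4; order=[0,1,5,3,4]; indeg=(0,0,0,0,0,0,0)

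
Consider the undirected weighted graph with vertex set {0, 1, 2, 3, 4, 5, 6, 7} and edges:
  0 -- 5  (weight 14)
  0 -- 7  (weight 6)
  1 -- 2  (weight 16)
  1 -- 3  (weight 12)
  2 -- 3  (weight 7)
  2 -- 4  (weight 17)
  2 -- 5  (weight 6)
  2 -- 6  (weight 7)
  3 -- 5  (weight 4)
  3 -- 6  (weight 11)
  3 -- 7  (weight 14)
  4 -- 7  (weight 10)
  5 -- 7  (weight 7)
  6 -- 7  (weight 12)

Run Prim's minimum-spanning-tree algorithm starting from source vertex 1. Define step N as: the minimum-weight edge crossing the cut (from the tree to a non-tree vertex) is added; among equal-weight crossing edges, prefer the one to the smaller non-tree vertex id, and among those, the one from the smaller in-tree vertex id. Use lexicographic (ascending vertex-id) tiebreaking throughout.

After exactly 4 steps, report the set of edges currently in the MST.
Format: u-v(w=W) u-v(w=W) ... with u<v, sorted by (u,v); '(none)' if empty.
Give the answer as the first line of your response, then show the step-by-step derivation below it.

1-3(w=12) 2-5(w=6) 2-6(w=7) 3-5(w=4)

step 1: add edge 1-3 (w=12); MST = {1-3(w=12)}
step 2: add edge 3-5 (w=4); MST = {1-3(w=12) 3-5(w=4)}
step 3: add edge 2-5 (w=6); MST = {1-3(w=12) 2-5(w=6) 3-5(w=4)}
step 4: add edge 2-6 (w=7); MST = {1-3(w=12) 2-5(w=6) 2-6(w=7) 3-5(w=4)}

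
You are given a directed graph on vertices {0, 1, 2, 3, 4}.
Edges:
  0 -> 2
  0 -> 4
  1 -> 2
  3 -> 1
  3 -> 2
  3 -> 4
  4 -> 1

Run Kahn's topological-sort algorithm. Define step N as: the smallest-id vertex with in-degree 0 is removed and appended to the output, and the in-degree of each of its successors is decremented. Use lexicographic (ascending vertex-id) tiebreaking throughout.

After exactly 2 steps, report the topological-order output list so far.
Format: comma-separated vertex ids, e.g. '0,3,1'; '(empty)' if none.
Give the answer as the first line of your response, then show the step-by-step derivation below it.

0,3

step 1: output 0; order=[0]; indeg=(0,2,2,0,1)
step 2: output 3; order=[0,3]; indeg=(0,1,1,0,0)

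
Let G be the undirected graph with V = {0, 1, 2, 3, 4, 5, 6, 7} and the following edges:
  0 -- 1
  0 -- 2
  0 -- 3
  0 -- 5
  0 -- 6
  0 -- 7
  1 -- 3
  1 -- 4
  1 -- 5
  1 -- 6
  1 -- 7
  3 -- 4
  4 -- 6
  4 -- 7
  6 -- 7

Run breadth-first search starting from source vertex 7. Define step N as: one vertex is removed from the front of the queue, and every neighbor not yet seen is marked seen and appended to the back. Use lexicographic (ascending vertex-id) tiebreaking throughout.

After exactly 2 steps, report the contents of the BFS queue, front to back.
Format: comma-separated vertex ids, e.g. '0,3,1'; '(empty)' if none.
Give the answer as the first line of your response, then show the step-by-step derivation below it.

1,4,6,2,3,5

step 1: dequeue 7; queue=[0,1,4,6]; order=7
step 2: dequeue 0; queue=[1,4,6,2,3,5]; order=7,0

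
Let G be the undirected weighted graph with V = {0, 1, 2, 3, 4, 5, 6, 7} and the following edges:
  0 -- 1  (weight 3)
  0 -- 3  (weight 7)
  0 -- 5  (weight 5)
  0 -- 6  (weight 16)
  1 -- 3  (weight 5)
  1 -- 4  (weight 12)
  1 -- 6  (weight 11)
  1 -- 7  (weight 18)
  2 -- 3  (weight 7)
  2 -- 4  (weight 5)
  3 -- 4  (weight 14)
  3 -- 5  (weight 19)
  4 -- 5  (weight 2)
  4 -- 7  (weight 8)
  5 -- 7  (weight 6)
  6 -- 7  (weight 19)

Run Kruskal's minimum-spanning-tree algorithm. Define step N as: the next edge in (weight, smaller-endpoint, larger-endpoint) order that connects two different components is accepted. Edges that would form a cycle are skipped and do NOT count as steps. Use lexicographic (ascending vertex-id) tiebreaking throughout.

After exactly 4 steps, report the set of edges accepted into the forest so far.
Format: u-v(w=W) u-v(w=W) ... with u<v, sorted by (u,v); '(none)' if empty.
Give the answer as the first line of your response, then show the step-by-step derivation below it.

0-1(w=3) 0-5(w=5) 1-3(w=5) 4-5(w=2)

step 1: add edge 4-5 (w=2); MST = {4-5(w=2)}
step 2: add edge 0-1 (w=3); MST = {0-1(w=3) 4-5(w=2)}
step 3: add edge 0-5 (w=5); MST = {0-1(w=3) 0-5(w=5) 4-5(w=2)}
step 4: add edge 1-3 (w=5); MST = {0-1(w=3) 0-5(w=5) 1-3(w=5) 4-5(w=2)}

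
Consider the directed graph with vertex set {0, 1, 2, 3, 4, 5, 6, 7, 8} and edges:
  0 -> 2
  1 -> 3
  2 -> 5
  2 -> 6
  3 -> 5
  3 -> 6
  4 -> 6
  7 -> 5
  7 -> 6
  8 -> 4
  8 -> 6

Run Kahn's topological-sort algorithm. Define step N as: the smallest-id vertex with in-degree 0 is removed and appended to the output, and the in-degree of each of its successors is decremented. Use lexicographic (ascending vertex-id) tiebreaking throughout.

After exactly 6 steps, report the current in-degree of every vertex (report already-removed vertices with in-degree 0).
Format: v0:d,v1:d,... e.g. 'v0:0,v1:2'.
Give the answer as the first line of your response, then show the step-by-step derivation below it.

v0:0,v1:0,v2:0,v3:0,v4:1,v5:0,v6:2,v7:0,v8:0

step 1: output 0; order=[0]; indeg=(0,0,0,1,1,3,5,0,0)
step 2: output 1; order=[0,1]; indeg=(0,0,0,0,1,3,5,0,0)
step 3: output 2; order=[0,1,2]; indeg=(0,0,0,0,1,2,4,0,0)
step 4: output 3; order=[0,1,2,3]; indeg=(0,0,0,0,1,1,3,0,0)
step 5: output 7; order=[0,1,2,3,7]; indeg=(0,0,0,0,1,0,2,0,0)
step 6: output 5; order=[0,1,2,3,7,5]; indeg=(0,0,0,0,1,0,2,0,0)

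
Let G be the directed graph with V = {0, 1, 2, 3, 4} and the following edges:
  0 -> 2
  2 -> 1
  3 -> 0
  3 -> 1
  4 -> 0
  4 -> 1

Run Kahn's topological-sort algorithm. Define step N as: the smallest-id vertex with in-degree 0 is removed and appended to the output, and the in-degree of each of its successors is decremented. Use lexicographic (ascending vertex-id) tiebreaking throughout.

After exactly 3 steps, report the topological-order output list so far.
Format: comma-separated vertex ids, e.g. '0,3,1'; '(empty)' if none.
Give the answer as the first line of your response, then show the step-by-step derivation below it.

3,4,0

step 1: output 3; order=[3]; indeg=(1,2,1,0,0)
step 2: output 4; order=[3,4]; indeg=(0,1,1,0,0)
step 3: output 0; order=[3,4,0]; indeg=(0,1,0,0,0)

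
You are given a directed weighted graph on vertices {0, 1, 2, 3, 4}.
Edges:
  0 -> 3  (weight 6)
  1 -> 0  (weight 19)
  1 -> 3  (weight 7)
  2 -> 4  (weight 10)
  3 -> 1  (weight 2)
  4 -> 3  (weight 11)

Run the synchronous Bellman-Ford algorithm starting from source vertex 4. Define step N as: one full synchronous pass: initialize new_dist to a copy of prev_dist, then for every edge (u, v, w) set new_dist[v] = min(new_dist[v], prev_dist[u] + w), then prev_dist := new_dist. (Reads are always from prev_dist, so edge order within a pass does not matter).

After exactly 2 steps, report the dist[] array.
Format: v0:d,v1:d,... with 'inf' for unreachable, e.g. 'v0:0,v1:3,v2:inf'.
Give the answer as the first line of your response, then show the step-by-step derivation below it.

v0:inf,v1:13,v2:inf,v3:11,v4:0

step 1: dist = v0:inf,v1:inf,v2:inf,v3:11,v4:0
step 2: dist = v0:inf,v1:13,v2:inf,v3:11,v4:0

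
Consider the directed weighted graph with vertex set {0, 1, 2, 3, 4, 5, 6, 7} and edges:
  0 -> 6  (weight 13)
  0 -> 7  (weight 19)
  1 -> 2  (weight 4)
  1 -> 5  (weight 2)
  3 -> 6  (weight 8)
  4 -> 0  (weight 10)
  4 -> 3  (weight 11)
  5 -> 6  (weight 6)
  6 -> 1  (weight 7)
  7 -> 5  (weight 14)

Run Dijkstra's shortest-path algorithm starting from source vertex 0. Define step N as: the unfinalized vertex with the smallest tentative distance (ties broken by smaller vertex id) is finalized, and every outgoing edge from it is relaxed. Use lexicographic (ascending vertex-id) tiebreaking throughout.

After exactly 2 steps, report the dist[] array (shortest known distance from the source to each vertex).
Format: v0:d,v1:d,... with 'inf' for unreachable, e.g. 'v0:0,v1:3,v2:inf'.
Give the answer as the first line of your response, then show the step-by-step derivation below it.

v0:0,v1:20,v2:inf,v3:inf,v4:inf,v5:inf,v6:13,v7:19

step 1: dist = v0:0,v1:inf,v2:inf,v3:inf,v4:inf,v5:inf,v6:13,v7:19
step 2: dist = v0:0,v1:20,v2:inf,v3:inf,v4:inf,v5:inf,v6:13,v7:19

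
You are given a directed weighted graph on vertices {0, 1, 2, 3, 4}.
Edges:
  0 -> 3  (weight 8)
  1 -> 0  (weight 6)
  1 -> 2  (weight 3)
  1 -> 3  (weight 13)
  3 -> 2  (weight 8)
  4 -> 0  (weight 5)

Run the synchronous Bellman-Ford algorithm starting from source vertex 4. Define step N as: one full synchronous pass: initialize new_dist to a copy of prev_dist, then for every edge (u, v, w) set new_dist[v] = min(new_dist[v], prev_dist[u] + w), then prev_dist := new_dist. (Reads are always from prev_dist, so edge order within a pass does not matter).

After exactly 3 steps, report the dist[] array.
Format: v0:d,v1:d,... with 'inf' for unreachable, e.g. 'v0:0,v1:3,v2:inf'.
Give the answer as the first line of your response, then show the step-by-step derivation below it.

v0:5,v1:inf,v2:21,v3:13,v4:0

step 1: dist = v0:5,v1:inf,v2:inf,v3:inf,v4:0
step 2: dist = v0:5,v1:inf,v2:inf,v3:13,v4:0
step 3: dist = v0:5,v1:inf,v2:21,v3:13,v4:0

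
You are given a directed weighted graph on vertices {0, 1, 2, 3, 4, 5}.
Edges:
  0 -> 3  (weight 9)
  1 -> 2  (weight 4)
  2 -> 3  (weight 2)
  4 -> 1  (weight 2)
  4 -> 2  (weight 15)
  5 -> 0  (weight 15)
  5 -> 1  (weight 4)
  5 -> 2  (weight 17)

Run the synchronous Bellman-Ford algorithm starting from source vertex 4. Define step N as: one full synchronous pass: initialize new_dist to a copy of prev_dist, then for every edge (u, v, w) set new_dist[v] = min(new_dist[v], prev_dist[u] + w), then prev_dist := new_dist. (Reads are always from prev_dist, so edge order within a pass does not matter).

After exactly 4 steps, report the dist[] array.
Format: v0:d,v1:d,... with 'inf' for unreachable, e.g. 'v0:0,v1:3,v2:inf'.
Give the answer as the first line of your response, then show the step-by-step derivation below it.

v0:inf,v1:2,v2:6,v3:8,v4:0,v5:inf

step 1: dist = v0:inf,v1:2,v2:15,v3:inf,v4:0,v5:inf
step 2: dist = v0:inf,v1:2,v2:6,v3:17,v4:0,v5:inf
step 3: dist = v0:inf,v1:2,v2:6,v3:8,v4:0,v5:inf
step 4: dist = v0:inf,v1:2,v2:6,v3:8,v4:0,v5:inf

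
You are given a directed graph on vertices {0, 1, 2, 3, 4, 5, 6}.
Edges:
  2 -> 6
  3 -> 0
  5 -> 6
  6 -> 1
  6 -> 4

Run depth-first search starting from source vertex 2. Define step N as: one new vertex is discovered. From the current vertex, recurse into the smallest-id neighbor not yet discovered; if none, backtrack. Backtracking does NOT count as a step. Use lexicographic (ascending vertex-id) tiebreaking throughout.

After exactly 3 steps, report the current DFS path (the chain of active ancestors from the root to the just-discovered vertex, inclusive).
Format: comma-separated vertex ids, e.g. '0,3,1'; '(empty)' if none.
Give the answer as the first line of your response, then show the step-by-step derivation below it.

2,6,1

step 1: discover 2; path=2; order=2
step 2: discover 6; path=2>6; order=2,6
step 3: discover 1; path=2>6>1; order=2,6,1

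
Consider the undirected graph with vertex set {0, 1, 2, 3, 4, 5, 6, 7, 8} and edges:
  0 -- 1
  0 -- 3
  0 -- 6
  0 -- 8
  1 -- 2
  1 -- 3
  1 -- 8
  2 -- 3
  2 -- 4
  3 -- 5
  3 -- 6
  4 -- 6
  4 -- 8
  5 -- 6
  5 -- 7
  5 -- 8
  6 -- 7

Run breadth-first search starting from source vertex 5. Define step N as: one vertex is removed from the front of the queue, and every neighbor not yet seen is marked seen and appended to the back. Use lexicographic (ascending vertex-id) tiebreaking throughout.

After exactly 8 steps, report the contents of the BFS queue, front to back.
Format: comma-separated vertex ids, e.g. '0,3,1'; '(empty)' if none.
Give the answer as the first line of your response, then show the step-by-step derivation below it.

4

step 1: dequeue 5; queue=[3,6,7,8]; order=5
step 2: dequeue 3; queue=[6,7,8,0,1,2]; order=5,3
step 3: dequeue 6; queue=[7,8,0,1,2,4]; order=5,3,6
step 4: dequeue 7; queue=[8,0,1,2,4]; order=5,3,6,7
step 5: dequeue 8; queue=[0,1,2,4]; order=5,3,6,7,8
step 6: dequeue 0; queue=[1,2,4]; order=5,3,6,7,8,0
step 7: dequeue 1; queue=[2,4]; order=5,3,6,7,8,0,1
step 8: dequeue 2; queue=[4]; order=5,3,6,7,8,0,1,2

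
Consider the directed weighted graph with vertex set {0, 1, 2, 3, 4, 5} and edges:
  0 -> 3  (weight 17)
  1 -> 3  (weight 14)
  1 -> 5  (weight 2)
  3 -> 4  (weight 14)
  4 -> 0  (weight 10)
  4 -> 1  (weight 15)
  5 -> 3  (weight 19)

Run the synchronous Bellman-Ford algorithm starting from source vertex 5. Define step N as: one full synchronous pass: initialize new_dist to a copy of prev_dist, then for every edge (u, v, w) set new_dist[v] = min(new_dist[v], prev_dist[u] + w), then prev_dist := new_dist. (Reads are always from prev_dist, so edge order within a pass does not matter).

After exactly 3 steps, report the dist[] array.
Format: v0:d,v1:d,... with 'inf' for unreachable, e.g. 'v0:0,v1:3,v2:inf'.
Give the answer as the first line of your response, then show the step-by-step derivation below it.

v0:43,v1:48,v2:inf,v3:19,v4:33,v5:0

step 1: dist = v0:inf,v1:inf,v2:inf,v3:19,v4:inf,v5:0
step 2: dist = v0:inf,v1:inf,v2:inf,v3:19,v4:33,v5:0
step 3: dist = v0:43,v1:48,v2:inf,v3:19,v4:33,v5:0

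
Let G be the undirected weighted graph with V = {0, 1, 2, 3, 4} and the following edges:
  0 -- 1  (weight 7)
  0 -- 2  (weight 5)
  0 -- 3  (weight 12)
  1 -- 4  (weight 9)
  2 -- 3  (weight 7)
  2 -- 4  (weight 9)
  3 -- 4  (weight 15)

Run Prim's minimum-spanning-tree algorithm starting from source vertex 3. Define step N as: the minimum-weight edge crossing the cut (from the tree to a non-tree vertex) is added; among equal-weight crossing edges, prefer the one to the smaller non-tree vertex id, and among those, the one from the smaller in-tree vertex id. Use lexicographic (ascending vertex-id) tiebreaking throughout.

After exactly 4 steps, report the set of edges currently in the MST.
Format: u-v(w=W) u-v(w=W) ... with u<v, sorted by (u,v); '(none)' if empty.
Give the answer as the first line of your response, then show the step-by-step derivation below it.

0-1(w=7) 0-2(w=5) 1-4(w=9) 2-3(w=7)

step 1: add edge 2-3 (w=7); MST = {2-3(w=7)}
step 2: add edge 0-2 (w=5); MST = {0-2(w=5) 2-3(w=7)}
step 3: add edge 0-1 (w=7); MST = {0-1(w=7) 0-2(w=5) 2-3(w=7)}
step 4: add edge 1-4 (w=9); MST = {0-1(w=7) 0-2(w=5) 1-4(w=9) 2-3(w=7)}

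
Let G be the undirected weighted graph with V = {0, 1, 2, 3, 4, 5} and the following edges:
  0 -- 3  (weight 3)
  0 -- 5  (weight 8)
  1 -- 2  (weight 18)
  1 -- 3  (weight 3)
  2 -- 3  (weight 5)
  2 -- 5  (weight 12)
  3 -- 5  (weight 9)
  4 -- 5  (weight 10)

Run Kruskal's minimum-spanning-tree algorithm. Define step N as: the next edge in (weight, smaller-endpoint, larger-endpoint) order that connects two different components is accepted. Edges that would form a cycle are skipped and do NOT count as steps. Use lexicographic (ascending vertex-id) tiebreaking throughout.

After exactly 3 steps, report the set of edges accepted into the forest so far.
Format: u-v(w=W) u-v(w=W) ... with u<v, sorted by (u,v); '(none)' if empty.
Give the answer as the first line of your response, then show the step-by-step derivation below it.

0-3(w=3) 1-3(w=3) 2-3(w=5)

step 1: add edge 0-3 (w=3); MST = {0-3(w=3)}
step 2: add edge 1-3 (w=3); MST = {0-3(w=3) 1-3(w=3)}
step 3: add edge 2-3 (w=5); MST = {0-3(w=3) 1-3(w=3) 2-3(w=5)}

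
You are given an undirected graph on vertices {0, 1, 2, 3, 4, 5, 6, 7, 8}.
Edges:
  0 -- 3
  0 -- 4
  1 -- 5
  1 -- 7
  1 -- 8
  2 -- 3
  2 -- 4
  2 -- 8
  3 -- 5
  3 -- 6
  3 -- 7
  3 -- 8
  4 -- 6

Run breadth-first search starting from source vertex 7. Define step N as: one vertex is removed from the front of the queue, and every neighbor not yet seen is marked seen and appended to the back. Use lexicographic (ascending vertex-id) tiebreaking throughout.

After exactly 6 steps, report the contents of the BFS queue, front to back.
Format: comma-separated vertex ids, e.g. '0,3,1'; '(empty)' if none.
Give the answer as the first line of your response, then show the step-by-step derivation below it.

2,6,4

step 1: dequeue 7; queue=[1,3]; order=7
step 2: dequeue 1; queue=[3,5,8]; order=7,1
step 3: dequeue 3; queue=[5,8,0,2,6]; order=7,1,3
step 4: dequeue 5; queue=[8,0,2,6]; order=7,1,3,5
step 5: dequeue 8; queue=[0,2,6]; order=7,1,3,5,8
step 6: dequeue 0; queue=[2,6,4]; order=7,1,3,5,8,0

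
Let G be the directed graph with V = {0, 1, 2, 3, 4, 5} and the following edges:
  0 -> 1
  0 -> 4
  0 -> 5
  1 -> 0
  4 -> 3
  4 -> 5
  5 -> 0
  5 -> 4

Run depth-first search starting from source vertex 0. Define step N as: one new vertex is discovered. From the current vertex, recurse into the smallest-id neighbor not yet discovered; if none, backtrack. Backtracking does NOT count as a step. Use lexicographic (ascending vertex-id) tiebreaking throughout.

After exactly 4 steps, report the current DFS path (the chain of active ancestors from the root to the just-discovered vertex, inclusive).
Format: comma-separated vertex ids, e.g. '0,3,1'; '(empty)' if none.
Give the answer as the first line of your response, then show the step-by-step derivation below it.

0,4,3

step 1: discover 0; path=0; order=0
step 2: discover 1; path=0>1; order=0,1
step 3: discover 4; path=0>4; order=0,1,4
step 4: discover 3; path=0>4>3; order=0,1,4,3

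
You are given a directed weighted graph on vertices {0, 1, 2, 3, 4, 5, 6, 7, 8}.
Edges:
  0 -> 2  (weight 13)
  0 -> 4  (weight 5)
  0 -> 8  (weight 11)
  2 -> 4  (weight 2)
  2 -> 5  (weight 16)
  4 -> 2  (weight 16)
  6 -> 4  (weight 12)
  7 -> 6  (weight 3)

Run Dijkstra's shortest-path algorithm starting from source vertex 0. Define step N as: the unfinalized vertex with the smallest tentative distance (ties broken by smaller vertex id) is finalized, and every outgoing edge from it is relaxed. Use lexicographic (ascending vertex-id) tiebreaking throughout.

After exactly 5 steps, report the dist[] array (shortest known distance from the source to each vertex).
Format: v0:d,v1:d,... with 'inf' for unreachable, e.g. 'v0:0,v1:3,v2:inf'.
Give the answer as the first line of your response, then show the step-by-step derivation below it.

v0:0,v1:inf,v2:13,v3:inf,v4:5,v5:29,v6:inf,v7:inf,v8:11

step 1: dist = v0:0,v1:inf,v2:13,v3:inf,v4:5,v5:inf,v6:inf,v7:inf,v8:11
step 2: dist = v0:0,v1:inf,v2:13,v3:inf,v4:5,v5:inf,v6:inf,v7:inf,v8:11
step 3: dist = v0:0,v1:inf,v2:13,v3:inf,v4:5,v5:inf,v6:inf,v7:inf,v8:11
step 4: dist = v0:0,v1:inf,v2:13,v3:inf,v4:5,v5:29,v6:inf,v7:inf,v8:11
step 5: dist = v0:0,v1:inf,v2:13,v3:inf,v4:5,v5:29,v6:inf,v7:inf,v8:11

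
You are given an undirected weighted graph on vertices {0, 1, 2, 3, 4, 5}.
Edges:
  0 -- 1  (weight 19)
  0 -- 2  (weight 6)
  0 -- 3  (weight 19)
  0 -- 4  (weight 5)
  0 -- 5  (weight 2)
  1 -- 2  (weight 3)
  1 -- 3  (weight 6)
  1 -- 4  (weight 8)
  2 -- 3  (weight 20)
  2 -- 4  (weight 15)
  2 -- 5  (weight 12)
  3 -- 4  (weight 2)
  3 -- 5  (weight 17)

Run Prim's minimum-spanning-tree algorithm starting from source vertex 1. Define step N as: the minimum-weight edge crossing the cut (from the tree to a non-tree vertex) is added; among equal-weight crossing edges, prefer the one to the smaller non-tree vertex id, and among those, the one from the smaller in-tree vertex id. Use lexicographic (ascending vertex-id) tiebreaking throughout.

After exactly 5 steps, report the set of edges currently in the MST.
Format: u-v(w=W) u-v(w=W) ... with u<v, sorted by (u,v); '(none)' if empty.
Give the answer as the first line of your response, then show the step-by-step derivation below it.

0-2(w=6) 0-4(w=5) 0-5(w=2) 1-2(w=3) 3-4(w=2)

step 1: add edge 1-2 (w=3); MST = {1-2(w=3)}
step 2: add edge 0-2 (w=6); MST = {0-2(w=6) 1-2(w=3)}
step 3: add edge 0-5 (w=2); MST = {0-2(w=6) 0-5(w=2) 1-2(w=3)}
step 4: add edge 0-4 (w=5); MST = {0-2(w=6) 0-4(w=5) 0-5(w=2) 1-2(w=3)}
step 5: add edge 3-4 (w=2); MST = {0-2(w=6) 0-4(w=5) 0-5(w=2) 1-2(w=3) 3-4(w=2)}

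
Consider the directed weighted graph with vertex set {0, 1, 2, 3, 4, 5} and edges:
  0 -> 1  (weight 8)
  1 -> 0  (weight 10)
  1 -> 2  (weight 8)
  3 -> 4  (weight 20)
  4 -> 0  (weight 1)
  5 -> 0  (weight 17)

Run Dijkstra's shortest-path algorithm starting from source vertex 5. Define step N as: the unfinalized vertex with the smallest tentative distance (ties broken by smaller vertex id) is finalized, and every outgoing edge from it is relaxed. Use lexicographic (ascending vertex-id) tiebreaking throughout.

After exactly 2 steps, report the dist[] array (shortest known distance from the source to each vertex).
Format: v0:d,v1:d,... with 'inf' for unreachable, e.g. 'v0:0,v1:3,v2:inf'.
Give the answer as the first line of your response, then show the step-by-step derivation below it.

v0:17,v1:25,v2:inf,v3:inf,v4:inf,v5:0

step 1: dist = v0:17,v1:inf,v2:inf,v3:inf,v4:inf,v5:0
step 2: dist = v0:17,v1:25,v2:inf,v3:inf,v4:inf,v5:0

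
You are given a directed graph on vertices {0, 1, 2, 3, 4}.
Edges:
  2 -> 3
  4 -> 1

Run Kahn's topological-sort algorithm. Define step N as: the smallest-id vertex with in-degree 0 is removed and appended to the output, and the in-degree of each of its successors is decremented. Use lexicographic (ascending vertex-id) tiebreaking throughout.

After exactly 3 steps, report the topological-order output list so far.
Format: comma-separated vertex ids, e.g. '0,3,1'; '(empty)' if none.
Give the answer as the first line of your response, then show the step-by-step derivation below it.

0,2,3

step 1: output 0; order=[0]; indeg=(0,1,0,1,0)
step 2: output 2; order=[0,2]; indeg=(0,1,0,0,0)
step 3: output 3; order=[0,2,3]; indeg=(0,1,0,0,0)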